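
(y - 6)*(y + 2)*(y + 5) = y^3 + y^2 - 32*y - 60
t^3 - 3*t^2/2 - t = t*(t - 2)*(t + 1/2)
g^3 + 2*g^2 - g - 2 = (g - 1)*(g + 1)*(g + 2)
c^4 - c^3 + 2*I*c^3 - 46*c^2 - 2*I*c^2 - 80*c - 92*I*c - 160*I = (c - 8)*(c + 2)*(c + 5)*(c + 2*I)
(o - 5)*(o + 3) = o^2 - 2*o - 15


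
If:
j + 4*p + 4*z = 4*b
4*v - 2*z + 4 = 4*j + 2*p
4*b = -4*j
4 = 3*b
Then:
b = 4/3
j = -4/3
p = 5/3 - z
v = -3/2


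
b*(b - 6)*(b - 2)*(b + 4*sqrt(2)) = b^4 - 8*b^3 + 4*sqrt(2)*b^3 - 32*sqrt(2)*b^2 + 12*b^2 + 48*sqrt(2)*b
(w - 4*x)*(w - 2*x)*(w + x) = w^3 - 5*w^2*x + 2*w*x^2 + 8*x^3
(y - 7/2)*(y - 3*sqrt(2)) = y^2 - 3*sqrt(2)*y - 7*y/2 + 21*sqrt(2)/2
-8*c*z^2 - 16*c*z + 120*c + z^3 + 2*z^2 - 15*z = (-8*c + z)*(z - 3)*(z + 5)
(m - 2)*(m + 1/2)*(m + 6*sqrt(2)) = m^3 - 3*m^2/2 + 6*sqrt(2)*m^2 - 9*sqrt(2)*m - m - 6*sqrt(2)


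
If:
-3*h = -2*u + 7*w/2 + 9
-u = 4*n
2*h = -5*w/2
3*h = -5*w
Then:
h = 0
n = -9/8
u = 9/2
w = 0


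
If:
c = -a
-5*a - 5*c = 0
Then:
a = -c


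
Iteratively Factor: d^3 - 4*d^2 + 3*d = (d)*(d^2 - 4*d + 3) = d*(d - 1)*(d - 3)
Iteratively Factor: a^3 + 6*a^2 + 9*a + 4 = (a + 1)*(a^2 + 5*a + 4) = (a + 1)^2*(a + 4)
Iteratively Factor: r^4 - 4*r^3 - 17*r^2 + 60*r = (r - 3)*(r^3 - r^2 - 20*r) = r*(r - 3)*(r^2 - r - 20) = r*(r - 5)*(r - 3)*(r + 4)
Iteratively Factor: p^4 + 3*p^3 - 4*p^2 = (p)*(p^3 + 3*p^2 - 4*p) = p^2*(p^2 + 3*p - 4) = p^2*(p + 4)*(p - 1)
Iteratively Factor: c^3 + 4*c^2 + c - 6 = (c - 1)*(c^2 + 5*c + 6) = (c - 1)*(c + 2)*(c + 3)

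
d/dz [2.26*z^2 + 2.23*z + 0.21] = 4.52*z + 2.23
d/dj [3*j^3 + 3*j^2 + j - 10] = 9*j^2 + 6*j + 1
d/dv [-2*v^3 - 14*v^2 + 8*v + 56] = -6*v^2 - 28*v + 8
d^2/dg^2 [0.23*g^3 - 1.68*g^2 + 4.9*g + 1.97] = 1.38*g - 3.36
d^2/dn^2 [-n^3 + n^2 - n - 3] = 2 - 6*n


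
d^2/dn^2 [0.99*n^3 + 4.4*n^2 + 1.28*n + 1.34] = 5.94*n + 8.8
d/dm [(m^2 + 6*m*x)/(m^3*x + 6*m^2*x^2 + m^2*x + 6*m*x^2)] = -1/(x*(m^2 + 2*m + 1))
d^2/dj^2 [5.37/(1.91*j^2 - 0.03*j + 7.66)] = (-39.180594*j^2 + 0.615402*j + 5.37*(3.82*j - 0.03)*(7.64*j - 0.06) - 157.132644)/(1.91*j^2 - 0.03*j + 7.66)^3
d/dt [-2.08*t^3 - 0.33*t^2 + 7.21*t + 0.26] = -6.24*t^2 - 0.66*t + 7.21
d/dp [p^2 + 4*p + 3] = 2*p + 4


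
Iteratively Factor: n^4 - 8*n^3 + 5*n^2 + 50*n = (n)*(n^3 - 8*n^2 + 5*n + 50) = n*(n - 5)*(n^2 - 3*n - 10) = n*(n - 5)^2*(n + 2)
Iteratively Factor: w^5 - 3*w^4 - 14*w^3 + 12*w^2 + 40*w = (w + 2)*(w^4 - 5*w^3 - 4*w^2 + 20*w) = (w + 2)^2*(w^3 - 7*w^2 + 10*w) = (w - 2)*(w + 2)^2*(w^2 - 5*w) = (w - 5)*(w - 2)*(w + 2)^2*(w)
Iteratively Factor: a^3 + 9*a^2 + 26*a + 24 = (a + 2)*(a^2 + 7*a + 12) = (a + 2)*(a + 4)*(a + 3)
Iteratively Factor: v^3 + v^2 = (v)*(v^2 + v) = v^2*(v + 1)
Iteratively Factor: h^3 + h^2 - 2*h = (h + 2)*(h^2 - h) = (h - 1)*(h + 2)*(h)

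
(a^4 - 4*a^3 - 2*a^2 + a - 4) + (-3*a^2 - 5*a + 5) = a^4 - 4*a^3 - 5*a^2 - 4*a + 1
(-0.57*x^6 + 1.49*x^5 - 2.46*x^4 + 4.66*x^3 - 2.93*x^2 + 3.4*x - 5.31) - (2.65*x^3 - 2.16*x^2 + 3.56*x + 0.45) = -0.57*x^6 + 1.49*x^5 - 2.46*x^4 + 2.01*x^3 - 0.77*x^2 - 0.16*x - 5.76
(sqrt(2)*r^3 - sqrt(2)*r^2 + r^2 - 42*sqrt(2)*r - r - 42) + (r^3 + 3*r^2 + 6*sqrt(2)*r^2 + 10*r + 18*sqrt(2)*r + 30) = r^3 + sqrt(2)*r^3 + 4*r^2 + 5*sqrt(2)*r^2 - 24*sqrt(2)*r + 9*r - 12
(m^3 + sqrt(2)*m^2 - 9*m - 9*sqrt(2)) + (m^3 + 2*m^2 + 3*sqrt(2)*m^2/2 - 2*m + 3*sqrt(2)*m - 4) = 2*m^3 + 2*m^2 + 5*sqrt(2)*m^2/2 - 11*m + 3*sqrt(2)*m - 9*sqrt(2) - 4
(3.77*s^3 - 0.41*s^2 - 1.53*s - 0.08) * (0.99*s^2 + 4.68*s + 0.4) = 3.7323*s^5 + 17.2377*s^4 - 1.9255*s^3 - 7.4036*s^2 - 0.9864*s - 0.032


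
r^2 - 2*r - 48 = (r - 8)*(r + 6)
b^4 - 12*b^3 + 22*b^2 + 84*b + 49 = (b - 7)^2*(b + 1)^2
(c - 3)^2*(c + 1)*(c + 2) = c^4 - 3*c^3 - 7*c^2 + 15*c + 18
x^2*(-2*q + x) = -2*q*x^2 + x^3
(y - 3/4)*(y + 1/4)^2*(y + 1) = y^4 + 3*y^3/4 - 9*y^2/16 - 23*y/64 - 3/64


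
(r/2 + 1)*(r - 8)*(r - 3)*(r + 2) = r^4/2 - 7*r^3/2 - 8*r^2 + 26*r + 48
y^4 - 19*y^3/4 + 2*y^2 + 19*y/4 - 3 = (y - 4)*(y - 1)*(y - 3/4)*(y + 1)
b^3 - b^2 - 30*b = b*(b - 6)*(b + 5)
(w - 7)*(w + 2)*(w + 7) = w^3 + 2*w^2 - 49*w - 98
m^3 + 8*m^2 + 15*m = m*(m + 3)*(m + 5)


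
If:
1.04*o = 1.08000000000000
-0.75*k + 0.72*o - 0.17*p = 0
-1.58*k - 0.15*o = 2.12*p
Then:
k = 1.22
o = 1.04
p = -0.98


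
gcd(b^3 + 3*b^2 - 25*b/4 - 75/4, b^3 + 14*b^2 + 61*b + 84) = b + 3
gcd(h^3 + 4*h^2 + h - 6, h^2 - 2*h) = 1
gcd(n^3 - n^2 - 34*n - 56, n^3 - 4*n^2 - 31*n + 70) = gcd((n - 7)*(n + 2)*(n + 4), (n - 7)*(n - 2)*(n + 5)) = n - 7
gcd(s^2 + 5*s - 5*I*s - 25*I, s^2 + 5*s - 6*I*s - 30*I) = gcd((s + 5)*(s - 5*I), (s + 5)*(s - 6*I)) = s + 5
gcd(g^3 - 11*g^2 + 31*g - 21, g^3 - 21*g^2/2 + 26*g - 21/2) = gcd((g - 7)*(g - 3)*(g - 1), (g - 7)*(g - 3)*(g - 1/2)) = g^2 - 10*g + 21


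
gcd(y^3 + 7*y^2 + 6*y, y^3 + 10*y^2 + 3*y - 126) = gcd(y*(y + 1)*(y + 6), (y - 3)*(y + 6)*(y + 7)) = y + 6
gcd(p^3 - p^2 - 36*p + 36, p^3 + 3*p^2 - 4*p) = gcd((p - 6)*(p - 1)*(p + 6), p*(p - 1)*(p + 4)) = p - 1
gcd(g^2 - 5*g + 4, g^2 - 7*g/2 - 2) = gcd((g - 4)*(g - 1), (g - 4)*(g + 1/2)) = g - 4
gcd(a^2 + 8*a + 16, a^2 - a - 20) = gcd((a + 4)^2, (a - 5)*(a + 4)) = a + 4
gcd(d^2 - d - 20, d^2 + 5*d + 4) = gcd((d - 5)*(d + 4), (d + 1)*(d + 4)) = d + 4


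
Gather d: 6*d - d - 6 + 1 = 5*d - 5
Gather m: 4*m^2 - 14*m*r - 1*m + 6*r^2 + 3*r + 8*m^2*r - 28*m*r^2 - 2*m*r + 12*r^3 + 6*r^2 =m^2*(8*r + 4) + m*(-28*r^2 - 16*r - 1) + 12*r^3 + 12*r^2 + 3*r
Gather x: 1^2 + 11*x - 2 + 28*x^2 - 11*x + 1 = 28*x^2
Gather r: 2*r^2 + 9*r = 2*r^2 + 9*r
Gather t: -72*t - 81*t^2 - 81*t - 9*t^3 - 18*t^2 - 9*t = -9*t^3 - 99*t^2 - 162*t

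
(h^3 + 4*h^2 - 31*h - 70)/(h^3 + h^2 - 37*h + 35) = (h + 2)/(h - 1)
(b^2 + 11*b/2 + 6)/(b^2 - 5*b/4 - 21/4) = 2*(2*b^2 + 11*b + 12)/(4*b^2 - 5*b - 21)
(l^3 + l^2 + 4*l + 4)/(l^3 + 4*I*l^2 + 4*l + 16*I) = (l + 1)/(l + 4*I)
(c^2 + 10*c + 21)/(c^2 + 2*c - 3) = (c + 7)/(c - 1)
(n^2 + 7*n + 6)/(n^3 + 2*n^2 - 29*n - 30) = 1/(n - 5)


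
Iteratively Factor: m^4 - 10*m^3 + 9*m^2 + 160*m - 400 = (m - 5)*(m^3 - 5*m^2 - 16*m + 80) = (m - 5)*(m - 4)*(m^2 - m - 20) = (m - 5)^2*(m - 4)*(m + 4)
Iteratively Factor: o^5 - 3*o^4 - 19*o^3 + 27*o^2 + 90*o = (o + 3)*(o^4 - 6*o^3 - o^2 + 30*o) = (o - 5)*(o + 3)*(o^3 - o^2 - 6*o) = (o - 5)*(o - 3)*(o + 3)*(o^2 + 2*o) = (o - 5)*(o - 3)*(o + 2)*(o + 3)*(o)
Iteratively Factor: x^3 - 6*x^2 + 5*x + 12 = (x + 1)*(x^2 - 7*x + 12) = (x - 3)*(x + 1)*(x - 4)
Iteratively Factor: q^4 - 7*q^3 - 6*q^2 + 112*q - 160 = (q - 4)*(q^3 - 3*q^2 - 18*q + 40) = (q - 5)*(q - 4)*(q^2 + 2*q - 8) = (q - 5)*(q - 4)*(q + 4)*(q - 2)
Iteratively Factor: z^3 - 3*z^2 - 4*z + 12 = (z + 2)*(z^2 - 5*z + 6) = (z - 2)*(z + 2)*(z - 3)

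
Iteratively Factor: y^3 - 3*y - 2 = (y - 2)*(y^2 + 2*y + 1) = (y - 2)*(y + 1)*(y + 1)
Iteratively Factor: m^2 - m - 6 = (m - 3)*(m + 2)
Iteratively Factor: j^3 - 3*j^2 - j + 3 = (j - 1)*(j^2 - 2*j - 3) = (j - 1)*(j + 1)*(j - 3)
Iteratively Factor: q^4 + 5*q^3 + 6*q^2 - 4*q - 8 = (q + 2)*(q^3 + 3*q^2 - 4) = (q - 1)*(q + 2)*(q^2 + 4*q + 4) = (q - 1)*(q + 2)^2*(q + 2)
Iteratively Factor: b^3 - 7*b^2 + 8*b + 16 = (b - 4)*(b^2 - 3*b - 4) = (b - 4)*(b + 1)*(b - 4)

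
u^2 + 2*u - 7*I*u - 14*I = (u + 2)*(u - 7*I)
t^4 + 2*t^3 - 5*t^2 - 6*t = t*(t - 2)*(t + 1)*(t + 3)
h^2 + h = h*(h + 1)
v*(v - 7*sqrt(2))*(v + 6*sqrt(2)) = v^3 - sqrt(2)*v^2 - 84*v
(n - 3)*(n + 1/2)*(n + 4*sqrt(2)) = n^3 - 5*n^2/2 + 4*sqrt(2)*n^2 - 10*sqrt(2)*n - 3*n/2 - 6*sqrt(2)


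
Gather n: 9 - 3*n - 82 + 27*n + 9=24*n - 64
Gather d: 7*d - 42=7*d - 42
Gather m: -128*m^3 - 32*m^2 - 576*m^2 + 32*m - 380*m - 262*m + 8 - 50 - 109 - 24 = -128*m^3 - 608*m^2 - 610*m - 175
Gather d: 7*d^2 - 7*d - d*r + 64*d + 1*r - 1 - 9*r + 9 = 7*d^2 + d*(57 - r) - 8*r + 8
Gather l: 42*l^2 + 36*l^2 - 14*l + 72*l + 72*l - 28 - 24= 78*l^2 + 130*l - 52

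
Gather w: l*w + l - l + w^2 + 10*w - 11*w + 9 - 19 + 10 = w^2 + w*(l - 1)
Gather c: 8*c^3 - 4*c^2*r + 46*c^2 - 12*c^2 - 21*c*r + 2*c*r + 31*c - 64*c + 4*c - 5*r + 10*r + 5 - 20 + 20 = 8*c^3 + c^2*(34 - 4*r) + c*(-19*r - 29) + 5*r + 5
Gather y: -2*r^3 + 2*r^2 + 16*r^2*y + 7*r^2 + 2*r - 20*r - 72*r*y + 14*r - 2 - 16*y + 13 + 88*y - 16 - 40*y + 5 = -2*r^3 + 9*r^2 - 4*r + y*(16*r^2 - 72*r + 32)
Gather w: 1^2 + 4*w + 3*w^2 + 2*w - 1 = 3*w^2 + 6*w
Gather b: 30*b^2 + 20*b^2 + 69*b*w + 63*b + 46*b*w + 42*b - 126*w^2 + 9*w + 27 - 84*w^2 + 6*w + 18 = 50*b^2 + b*(115*w + 105) - 210*w^2 + 15*w + 45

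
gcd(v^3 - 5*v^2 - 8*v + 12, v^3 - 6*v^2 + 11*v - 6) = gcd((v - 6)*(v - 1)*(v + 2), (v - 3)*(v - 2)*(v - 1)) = v - 1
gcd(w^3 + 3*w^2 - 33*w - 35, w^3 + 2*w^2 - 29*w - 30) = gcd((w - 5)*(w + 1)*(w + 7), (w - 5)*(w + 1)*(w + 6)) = w^2 - 4*w - 5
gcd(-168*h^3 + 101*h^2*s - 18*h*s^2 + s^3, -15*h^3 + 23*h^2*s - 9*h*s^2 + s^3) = -3*h + s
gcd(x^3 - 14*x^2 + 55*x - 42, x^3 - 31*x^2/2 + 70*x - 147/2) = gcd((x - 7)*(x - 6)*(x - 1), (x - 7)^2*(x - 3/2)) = x - 7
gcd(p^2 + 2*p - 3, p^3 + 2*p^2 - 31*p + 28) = p - 1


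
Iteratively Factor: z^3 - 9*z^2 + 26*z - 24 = (z - 2)*(z^2 - 7*z + 12) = (z - 4)*(z - 2)*(z - 3)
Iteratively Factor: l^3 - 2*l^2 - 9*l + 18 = (l - 2)*(l^2 - 9) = (l - 3)*(l - 2)*(l + 3)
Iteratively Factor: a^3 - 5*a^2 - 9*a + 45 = (a + 3)*(a^2 - 8*a + 15) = (a - 3)*(a + 3)*(a - 5)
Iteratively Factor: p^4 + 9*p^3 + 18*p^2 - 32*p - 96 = (p + 3)*(p^3 + 6*p^2 - 32) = (p + 3)*(p + 4)*(p^2 + 2*p - 8) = (p - 2)*(p + 3)*(p + 4)*(p + 4)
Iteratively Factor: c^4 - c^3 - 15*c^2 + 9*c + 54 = (c + 2)*(c^3 - 3*c^2 - 9*c + 27) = (c + 2)*(c + 3)*(c^2 - 6*c + 9) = (c - 3)*(c + 2)*(c + 3)*(c - 3)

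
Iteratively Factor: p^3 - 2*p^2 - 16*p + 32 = (p - 4)*(p^2 + 2*p - 8) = (p - 4)*(p + 4)*(p - 2)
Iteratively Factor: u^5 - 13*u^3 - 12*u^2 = (u + 3)*(u^4 - 3*u^3 - 4*u^2) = u*(u + 3)*(u^3 - 3*u^2 - 4*u) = u*(u - 4)*(u + 3)*(u^2 + u) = u*(u - 4)*(u + 1)*(u + 3)*(u)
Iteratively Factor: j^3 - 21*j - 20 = (j - 5)*(j^2 + 5*j + 4) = (j - 5)*(j + 1)*(j + 4)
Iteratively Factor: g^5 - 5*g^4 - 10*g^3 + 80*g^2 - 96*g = (g - 2)*(g^4 - 3*g^3 - 16*g^2 + 48*g) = g*(g - 2)*(g^3 - 3*g^2 - 16*g + 48) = g*(g - 4)*(g - 2)*(g^2 + g - 12) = g*(g - 4)*(g - 3)*(g - 2)*(g + 4)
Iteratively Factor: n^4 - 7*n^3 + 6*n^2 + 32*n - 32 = (n - 4)*(n^3 - 3*n^2 - 6*n + 8) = (n - 4)*(n + 2)*(n^2 - 5*n + 4) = (n - 4)*(n - 1)*(n + 2)*(n - 4)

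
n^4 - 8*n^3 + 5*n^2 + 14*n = n*(n - 7)*(n - 2)*(n + 1)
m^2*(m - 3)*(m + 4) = m^4 + m^3 - 12*m^2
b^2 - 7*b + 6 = (b - 6)*(b - 1)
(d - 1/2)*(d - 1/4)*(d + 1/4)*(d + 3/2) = d^4 + d^3 - 13*d^2/16 - d/16 + 3/64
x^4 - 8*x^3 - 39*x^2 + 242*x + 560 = (x - 8)*(x - 7)*(x + 2)*(x + 5)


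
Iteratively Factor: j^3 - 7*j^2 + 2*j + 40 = (j - 4)*(j^2 - 3*j - 10) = (j - 4)*(j + 2)*(j - 5)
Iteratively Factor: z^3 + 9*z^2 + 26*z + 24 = (z + 3)*(z^2 + 6*z + 8) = (z + 2)*(z + 3)*(z + 4)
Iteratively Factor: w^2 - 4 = (w - 2)*(w + 2)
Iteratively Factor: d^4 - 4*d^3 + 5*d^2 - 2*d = (d - 2)*(d^3 - 2*d^2 + d) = (d - 2)*(d - 1)*(d^2 - d) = (d - 2)*(d - 1)^2*(d)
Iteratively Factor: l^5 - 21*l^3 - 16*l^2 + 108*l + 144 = (l - 3)*(l^4 + 3*l^3 - 12*l^2 - 52*l - 48) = (l - 3)*(l + 2)*(l^3 + l^2 - 14*l - 24) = (l - 3)*(l + 2)^2*(l^2 - l - 12) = (l - 3)*(l + 2)^2*(l + 3)*(l - 4)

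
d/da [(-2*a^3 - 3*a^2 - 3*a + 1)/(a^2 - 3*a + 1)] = 2*a*(-a^3 + 6*a^2 + 3*a - 4)/(a^4 - 6*a^3 + 11*a^2 - 6*a + 1)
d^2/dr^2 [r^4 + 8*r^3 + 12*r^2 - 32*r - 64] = 12*r^2 + 48*r + 24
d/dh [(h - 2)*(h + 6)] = 2*h + 4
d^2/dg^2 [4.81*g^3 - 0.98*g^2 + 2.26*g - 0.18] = 28.86*g - 1.96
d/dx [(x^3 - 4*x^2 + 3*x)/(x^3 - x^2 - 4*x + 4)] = (3*x^2 - 8*x + 12)/(x^4 - 8*x^2 + 16)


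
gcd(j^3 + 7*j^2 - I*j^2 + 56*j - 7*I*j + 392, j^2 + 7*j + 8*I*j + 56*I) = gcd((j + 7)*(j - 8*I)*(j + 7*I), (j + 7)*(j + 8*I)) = j + 7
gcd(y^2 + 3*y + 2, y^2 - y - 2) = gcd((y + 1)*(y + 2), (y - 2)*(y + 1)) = y + 1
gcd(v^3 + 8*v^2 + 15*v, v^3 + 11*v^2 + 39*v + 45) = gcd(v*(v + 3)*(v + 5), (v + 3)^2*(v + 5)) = v^2 + 8*v + 15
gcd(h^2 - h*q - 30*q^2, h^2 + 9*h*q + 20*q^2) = h + 5*q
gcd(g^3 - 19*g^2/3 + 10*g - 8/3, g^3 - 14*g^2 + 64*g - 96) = g - 4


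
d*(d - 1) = d^2 - d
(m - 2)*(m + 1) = m^2 - m - 2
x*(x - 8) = x^2 - 8*x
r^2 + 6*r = r*(r + 6)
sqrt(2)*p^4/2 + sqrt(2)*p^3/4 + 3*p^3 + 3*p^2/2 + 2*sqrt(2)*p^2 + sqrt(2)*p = p*(p + 1/2)*(p + 2*sqrt(2))*(sqrt(2)*p/2 + 1)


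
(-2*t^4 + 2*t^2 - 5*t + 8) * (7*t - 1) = -14*t^5 + 2*t^4 + 14*t^3 - 37*t^2 + 61*t - 8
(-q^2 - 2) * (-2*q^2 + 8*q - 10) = 2*q^4 - 8*q^3 + 14*q^2 - 16*q + 20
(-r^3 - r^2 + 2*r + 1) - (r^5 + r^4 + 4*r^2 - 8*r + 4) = -r^5 - r^4 - r^3 - 5*r^2 + 10*r - 3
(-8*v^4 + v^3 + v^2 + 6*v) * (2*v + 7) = -16*v^5 - 54*v^4 + 9*v^3 + 19*v^2 + 42*v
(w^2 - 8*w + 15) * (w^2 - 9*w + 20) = w^4 - 17*w^3 + 107*w^2 - 295*w + 300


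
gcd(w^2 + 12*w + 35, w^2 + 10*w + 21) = w + 7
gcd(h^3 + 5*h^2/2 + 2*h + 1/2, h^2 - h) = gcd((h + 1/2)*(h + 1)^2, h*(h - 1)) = 1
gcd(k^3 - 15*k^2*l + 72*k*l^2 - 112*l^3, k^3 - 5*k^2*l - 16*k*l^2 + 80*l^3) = k - 4*l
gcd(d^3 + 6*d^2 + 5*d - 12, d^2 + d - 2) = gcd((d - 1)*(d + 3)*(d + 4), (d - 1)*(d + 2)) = d - 1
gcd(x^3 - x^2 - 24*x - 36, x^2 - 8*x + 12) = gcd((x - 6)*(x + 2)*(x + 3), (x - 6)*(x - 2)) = x - 6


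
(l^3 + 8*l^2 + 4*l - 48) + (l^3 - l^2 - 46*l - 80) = 2*l^3 + 7*l^2 - 42*l - 128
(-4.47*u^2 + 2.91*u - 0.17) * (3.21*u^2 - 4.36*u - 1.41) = -14.3487*u^4 + 28.8303*u^3 - 6.9306*u^2 - 3.3619*u + 0.2397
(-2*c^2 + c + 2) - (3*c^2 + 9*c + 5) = -5*c^2 - 8*c - 3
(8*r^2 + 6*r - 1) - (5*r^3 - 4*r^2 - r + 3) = -5*r^3 + 12*r^2 + 7*r - 4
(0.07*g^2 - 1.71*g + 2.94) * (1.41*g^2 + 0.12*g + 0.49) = 0.0987*g^4 - 2.4027*g^3 + 3.9745*g^2 - 0.4851*g + 1.4406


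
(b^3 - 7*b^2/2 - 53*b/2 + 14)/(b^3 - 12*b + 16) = (2*b^2 - 15*b + 7)/(2*(b^2 - 4*b + 4))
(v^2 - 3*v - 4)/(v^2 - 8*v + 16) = (v + 1)/(v - 4)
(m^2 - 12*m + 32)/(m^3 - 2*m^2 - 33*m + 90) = (m^2 - 12*m + 32)/(m^3 - 2*m^2 - 33*m + 90)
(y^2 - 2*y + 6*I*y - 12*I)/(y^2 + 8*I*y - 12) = (y - 2)/(y + 2*I)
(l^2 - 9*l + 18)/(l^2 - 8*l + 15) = (l - 6)/(l - 5)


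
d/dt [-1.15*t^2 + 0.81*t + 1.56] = 0.81 - 2.3*t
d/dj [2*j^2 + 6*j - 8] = 4*j + 6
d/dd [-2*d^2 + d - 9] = 1 - 4*d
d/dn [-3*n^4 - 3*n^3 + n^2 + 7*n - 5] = -12*n^3 - 9*n^2 + 2*n + 7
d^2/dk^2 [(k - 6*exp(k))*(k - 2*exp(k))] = -8*k*exp(k) + 48*exp(2*k) - 16*exp(k) + 2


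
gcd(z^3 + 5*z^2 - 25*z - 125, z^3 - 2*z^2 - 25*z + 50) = z^2 - 25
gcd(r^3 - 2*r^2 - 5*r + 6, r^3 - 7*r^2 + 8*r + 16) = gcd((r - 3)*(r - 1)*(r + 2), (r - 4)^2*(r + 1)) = 1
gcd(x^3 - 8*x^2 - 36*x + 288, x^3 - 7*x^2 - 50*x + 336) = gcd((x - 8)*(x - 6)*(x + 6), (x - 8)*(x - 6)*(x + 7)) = x^2 - 14*x + 48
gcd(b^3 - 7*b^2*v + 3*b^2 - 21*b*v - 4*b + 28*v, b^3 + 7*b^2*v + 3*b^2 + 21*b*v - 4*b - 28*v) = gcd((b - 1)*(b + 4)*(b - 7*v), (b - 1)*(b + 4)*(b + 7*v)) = b^2 + 3*b - 4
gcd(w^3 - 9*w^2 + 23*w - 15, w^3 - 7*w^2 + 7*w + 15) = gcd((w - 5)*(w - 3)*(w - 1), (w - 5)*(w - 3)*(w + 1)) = w^2 - 8*w + 15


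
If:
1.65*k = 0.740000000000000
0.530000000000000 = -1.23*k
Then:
No Solution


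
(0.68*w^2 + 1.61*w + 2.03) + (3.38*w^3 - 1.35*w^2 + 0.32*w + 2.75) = 3.38*w^3 - 0.67*w^2 + 1.93*w + 4.78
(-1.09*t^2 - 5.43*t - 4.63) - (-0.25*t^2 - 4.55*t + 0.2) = -0.84*t^2 - 0.88*t - 4.83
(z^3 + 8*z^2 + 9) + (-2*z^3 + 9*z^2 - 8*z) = -z^3 + 17*z^2 - 8*z + 9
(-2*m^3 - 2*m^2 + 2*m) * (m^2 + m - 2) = -2*m^5 - 4*m^4 + 4*m^3 + 6*m^2 - 4*m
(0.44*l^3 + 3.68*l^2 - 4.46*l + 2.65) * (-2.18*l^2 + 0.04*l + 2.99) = -0.9592*l^5 - 8.0048*l^4 + 11.1856*l^3 + 5.0478*l^2 - 13.2294*l + 7.9235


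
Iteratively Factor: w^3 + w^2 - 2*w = (w + 2)*(w^2 - w) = w*(w + 2)*(w - 1)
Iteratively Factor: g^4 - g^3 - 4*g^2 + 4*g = (g)*(g^3 - g^2 - 4*g + 4) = g*(g - 2)*(g^2 + g - 2) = g*(g - 2)*(g - 1)*(g + 2)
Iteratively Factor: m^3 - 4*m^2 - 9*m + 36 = (m - 3)*(m^2 - m - 12) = (m - 3)*(m + 3)*(m - 4)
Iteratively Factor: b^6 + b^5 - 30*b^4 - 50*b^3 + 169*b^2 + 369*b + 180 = (b - 3)*(b^5 + 4*b^4 - 18*b^3 - 104*b^2 - 143*b - 60) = (b - 3)*(b + 1)*(b^4 + 3*b^3 - 21*b^2 - 83*b - 60) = (b - 3)*(b + 1)*(b + 4)*(b^3 - b^2 - 17*b - 15) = (b - 3)*(b + 1)*(b + 3)*(b + 4)*(b^2 - 4*b - 5) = (b - 3)*(b + 1)^2*(b + 3)*(b + 4)*(b - 5)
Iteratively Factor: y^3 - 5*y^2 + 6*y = (y - 2)*(y^2 - 3*y) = (y - 3)*(y - 2)*(y)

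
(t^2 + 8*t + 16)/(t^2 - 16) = (t + 4)/(t - 4)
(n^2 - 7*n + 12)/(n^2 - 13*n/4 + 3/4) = 4*(n - 4)/(4*n - 1)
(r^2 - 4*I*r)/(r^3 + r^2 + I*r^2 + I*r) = (r - 4*I)/(r^2 + r + I*r + I)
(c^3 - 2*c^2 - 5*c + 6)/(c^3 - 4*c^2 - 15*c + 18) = (c^2 - c - 6)/(c^2 - 3*c - 18)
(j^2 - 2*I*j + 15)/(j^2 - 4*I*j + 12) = (j^2 - 2*I*j + 15)/(j^2 - 4*I*j + 12)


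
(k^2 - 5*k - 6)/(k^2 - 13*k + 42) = (k + 1)/(k - 7)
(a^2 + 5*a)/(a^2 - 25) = a/(a - 5)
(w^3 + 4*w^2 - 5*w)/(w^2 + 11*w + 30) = w*(w - 1)/(w + 6)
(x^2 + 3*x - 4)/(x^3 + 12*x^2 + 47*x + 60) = (x - 1)/(x^2 + 8*x + 15)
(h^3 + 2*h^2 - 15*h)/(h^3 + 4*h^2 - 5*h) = (h - 3)/(h - 1)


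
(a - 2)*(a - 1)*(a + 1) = a^3 - 2*a^2 - a + 2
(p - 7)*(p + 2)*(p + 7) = p^3 + 2*p^2 - 49*p - 98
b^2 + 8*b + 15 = (b + 3)*(b + 5)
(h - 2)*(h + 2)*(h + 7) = h^3 + 7*h^2 - 4*h - 28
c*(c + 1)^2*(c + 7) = c^4 + 9*c^3 + 15*c^2 + 7*c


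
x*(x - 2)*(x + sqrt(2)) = x^3 - 2*x^2 + sqrt(2)*x^2 - 2*sqrt(2)*x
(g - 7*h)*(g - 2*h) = g^2 - 9*g*h + 14*h^2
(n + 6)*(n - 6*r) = n^2 - 6*n*r + 6*n - 36*r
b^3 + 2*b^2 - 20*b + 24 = (b - 2)^2*(b + 6)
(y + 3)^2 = y^2 + 6*y + 9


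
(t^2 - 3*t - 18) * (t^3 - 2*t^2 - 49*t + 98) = t^5 - 5*t^4 - 61*t^3 + 281*t^2 + 588*t - 1764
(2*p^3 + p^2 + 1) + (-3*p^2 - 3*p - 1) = 2*p^3 - 2*p^2 - 3*p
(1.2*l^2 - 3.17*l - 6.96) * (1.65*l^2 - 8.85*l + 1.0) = 1.98*l^4 - 15.8505*l^3 + 17.7705*l^2 + 58.426*l - 6.96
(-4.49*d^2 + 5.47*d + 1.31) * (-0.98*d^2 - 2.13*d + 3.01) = 4.4002*d^4 + 4.2031*d^3 - 26.4498*d^2 + 13.6744*d + 3.9431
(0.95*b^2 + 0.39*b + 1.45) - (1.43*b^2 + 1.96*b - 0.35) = -0.48*b^2 - 1.57*b + 1.8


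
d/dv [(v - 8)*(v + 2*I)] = 2*v - 8 + 2*I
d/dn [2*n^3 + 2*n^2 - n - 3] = 6*n^2 + 4*n - 1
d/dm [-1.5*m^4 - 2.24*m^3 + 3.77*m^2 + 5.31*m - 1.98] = -6.0*m^3 - 6.72*m^2 + 7.54*m + 5.31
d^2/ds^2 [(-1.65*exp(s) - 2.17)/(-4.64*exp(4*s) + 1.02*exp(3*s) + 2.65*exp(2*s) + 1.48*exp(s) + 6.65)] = (319.71456*exp(8*s) + 661.607392*exp(7*s) - 269.924208*exp(6*s) - 184.511058*exp(5*s) + 1201.118999*exp(4*s) + 986.860634*exp(3*s) - 281.40252*exp(2*s) - 164.449432*exp(s) + 51.609985)*exp(s)/(99.897344*exp(12*s) - 65.880576*exp(11*s) - 156.677952*exp(10*s) - 21.401112*exp(9*s) - 298.006236*exp(8*s) + 271.918974*exp(7*s) + 457.732523*exp(6*s) + 128.269056*exp(5*s) + 397.831605*exp(4*s) - 295.050442*exp(3*s) - 395.267355*exp(2*s) - 196.3479*exp(s) - 294.079625)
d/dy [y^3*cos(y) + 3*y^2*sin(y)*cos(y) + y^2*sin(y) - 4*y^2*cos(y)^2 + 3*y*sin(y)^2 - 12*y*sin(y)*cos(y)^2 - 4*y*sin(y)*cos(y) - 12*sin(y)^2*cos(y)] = -y^3*sin(y) + 4*y^2*sin(2*y) + 4*y^2*cos(y) + 3*y^2*cos(2*y) + 2*y*sin(y) + 6*y*sin(2*y) - 3*y*cos(y) - 8*y*cos(2*y) - 9*y*cos(3*y) - 4*y - 2*sin(2*y) - 12*sin(3*y) - 3*cos(2*y)/2 + 3/2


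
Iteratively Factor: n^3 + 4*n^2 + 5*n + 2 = (n + 1)*(n^2 + 3*n + 2) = (n + 1)*(n + 2)*(n + 1)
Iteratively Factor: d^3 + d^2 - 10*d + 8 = (d - 2)*(d^2 + 3*d - 4) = (d - 2)*(d - 1)*(d + 4)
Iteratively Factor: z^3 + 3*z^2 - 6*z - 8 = (z - 2)*(z^2 + 5*z + 4) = (z - 2)*(z + 4)*(z + 1)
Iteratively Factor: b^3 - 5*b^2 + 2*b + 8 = (b + 1)*(b^2 - 6*b + 8) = (b - 4)*(b + 1)*(b - 2)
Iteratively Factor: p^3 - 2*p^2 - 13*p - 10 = (p + 2)*(p^2 - 4*p - 5) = (p - 5)*(p + 2)*(p + 1)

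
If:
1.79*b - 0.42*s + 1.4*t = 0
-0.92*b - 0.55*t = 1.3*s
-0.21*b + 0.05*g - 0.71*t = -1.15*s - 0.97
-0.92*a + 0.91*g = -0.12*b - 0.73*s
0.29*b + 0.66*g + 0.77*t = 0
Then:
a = -1.74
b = -1.58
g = -1.74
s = 0.23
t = 2.09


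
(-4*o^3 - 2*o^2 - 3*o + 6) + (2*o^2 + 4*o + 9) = -4*o^3 + o + 15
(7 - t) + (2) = 9 - t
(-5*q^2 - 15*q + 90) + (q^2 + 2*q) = -4*q^2 - 13*q + 90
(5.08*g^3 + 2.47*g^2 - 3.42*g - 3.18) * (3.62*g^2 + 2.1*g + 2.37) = 18.3896*g^5 + 19.6094*g^4 + 4.8462*g^3 - 12.8397*g^2 - 14.7834*g - 7.5366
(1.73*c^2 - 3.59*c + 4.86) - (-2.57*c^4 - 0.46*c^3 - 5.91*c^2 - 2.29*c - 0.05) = 2.57*c^4 + 0.46*c^3 + 7.64*c^2 - 1.3*c + 4.91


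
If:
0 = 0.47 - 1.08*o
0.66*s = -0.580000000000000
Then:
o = 0.44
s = -0.88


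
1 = 1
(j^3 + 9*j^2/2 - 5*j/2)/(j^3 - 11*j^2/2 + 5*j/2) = (j + 5)/(j - 5)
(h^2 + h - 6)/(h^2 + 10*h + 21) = (h - 2)/(h + 7)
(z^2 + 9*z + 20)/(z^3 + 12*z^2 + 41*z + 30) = (z + 4)/(z^2 + 7*z + 6)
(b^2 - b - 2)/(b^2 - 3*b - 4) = (b - 2)/(b - 4)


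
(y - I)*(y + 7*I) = y^2 + 6*I*y + 7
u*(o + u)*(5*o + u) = 5*o^2*u + 6*o*u^2 + u^3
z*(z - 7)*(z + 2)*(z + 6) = z^4 + z^3 - 44*z^2 - 84*z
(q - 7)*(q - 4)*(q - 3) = q^3 - 14*q^2 + 61*q - 84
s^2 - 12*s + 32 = (s - 8)*(s - 4)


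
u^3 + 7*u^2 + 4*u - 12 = (u - 1)*(u + 2)*(u + 6)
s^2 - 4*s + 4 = (s - 2)^2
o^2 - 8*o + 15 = (o - 5)*(o - 3)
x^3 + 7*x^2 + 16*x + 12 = (x + 2)^2*(x + 3)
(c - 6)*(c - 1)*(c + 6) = c^3 - c^2 - 36*c + 36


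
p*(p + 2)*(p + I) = p^3 + 2*p^2 + I*p^2 + 2*I*p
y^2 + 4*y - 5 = (y - 1)*(y + 5)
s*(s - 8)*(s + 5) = s^3 - 3*s^2 - 40*s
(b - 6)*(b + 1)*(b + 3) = b^3 - 2*b^2 - 21*b - 18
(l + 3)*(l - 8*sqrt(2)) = l^2 - 8*sqrt(2)*l + 3*l - 24*sqrt(2)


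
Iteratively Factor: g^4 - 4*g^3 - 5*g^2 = (g - 5)*(g^3 + g^2) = (g - 5)*(g + 1)*(g^2) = g*(g - 5)*(g + 1)*(g)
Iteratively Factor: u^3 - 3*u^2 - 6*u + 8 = (u + 2)*(u^2 - 5*u + 4) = (u - 1)*(u + 2)*(u - 4)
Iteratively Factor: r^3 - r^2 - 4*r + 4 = (r + 2)*(r^2 - 3*r + 2) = (r - 2)*(r + 2)*(r - 1)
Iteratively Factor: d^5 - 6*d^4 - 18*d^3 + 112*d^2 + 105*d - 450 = (d - 5)*(d^4 - d^3 - 23*d^2 - 3*d + 90) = (d - 5)*(d - 2)*(d^3 + d^2 - 21*d - 45) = (d - 5)^2*(d - 2)*(d^2 + 6*d + 9) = (d - 5)^2*(d - 2)*(d + 3)*(d + 3)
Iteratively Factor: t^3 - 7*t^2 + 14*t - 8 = (t - 2)*(t^2 - 5*t + 4) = (t - 2)*(t - 1)*(t - 4)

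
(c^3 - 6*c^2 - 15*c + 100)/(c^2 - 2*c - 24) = (c^2 - 10*c + 25)/(c - 6)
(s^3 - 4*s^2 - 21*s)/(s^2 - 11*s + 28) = s*(s + 3)/(s - 4)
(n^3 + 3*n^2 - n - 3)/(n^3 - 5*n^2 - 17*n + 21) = (n + 1)/(n - 7)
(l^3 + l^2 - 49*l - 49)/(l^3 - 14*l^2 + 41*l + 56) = (l + 7)/(l - 8)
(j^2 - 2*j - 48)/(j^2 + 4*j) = (j^2 - 2*j - 48)/(j*(j + 4))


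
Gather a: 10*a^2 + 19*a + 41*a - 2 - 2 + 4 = 10*a^2 + 60*a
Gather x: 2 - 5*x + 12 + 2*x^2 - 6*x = 2*x^2 - 11*x + 14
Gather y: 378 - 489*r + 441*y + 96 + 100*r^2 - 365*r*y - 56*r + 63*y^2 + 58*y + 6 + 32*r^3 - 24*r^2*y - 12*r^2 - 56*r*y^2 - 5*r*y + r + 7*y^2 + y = 32*r^3 + 88*r^2 - 544*r + y^2*(70 - 56*r) + y*(-24*r^2 - 370*r + 500) + 480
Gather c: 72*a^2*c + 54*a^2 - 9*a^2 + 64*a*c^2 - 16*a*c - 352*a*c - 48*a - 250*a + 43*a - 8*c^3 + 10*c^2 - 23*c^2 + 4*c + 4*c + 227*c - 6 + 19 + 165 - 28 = 45*a^2 - 255*a - 8*c^3 + c^2*(64*a - 13) + c*(72*a^2 - 368*a + 235) + 150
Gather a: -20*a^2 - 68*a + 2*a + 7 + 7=-20*a^2 - 66*a + 14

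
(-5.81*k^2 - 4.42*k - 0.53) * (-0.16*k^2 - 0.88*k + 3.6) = 0.9296*k^4 + 5.82*k^3 - 16.9416*k^2 - 15.4456*k - 1.908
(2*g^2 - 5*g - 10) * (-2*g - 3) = -4*g^3 + 4*g^2 + 35*g + 30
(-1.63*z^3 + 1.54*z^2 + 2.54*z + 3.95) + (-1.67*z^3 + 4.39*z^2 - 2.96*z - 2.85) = -3.3*z^3 + 5.93*z^2 - 0.42*z + 1.1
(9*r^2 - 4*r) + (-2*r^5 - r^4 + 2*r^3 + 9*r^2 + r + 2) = -2*r^5 - r^4 + 2*r^3 + 18*r^2 - 3*r + 2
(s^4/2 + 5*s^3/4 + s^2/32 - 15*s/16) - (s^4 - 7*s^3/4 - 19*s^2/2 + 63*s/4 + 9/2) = -s^4/2 + 3*s^3 + 305*s^2/32 - 267*s/16 - 9/2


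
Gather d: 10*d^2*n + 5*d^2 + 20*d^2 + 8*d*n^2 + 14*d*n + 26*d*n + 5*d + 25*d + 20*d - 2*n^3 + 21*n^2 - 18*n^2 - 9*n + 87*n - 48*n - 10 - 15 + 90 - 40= d^2*(10*n + 25) + d*(8*n^2 + 40*n + 50) - 2*n^3 + 3*n^2 + 30*n + 25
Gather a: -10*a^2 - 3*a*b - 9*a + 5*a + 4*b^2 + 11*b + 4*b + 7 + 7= -10*a^2 + a*(-3*b - 4) + 4*b^2 + 15*b + 14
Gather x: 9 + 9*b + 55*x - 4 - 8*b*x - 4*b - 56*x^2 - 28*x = 5*b - 56*x^2 + x*(27 - 8*b) + 5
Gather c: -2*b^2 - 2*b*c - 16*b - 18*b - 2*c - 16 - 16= -2*b^2 - 34*b + c*(-2*b - 2) - 32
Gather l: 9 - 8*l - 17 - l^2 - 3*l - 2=-l^2 - 11*l - 10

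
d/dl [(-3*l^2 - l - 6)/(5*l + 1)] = (-15*l^2 - 6*l + 29)/(25*l^2 + 10*l + 1)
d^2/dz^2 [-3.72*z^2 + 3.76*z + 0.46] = -7.44000000000000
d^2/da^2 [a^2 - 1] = 2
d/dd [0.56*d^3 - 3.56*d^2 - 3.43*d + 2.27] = 1.68*d^2 - 7.12*d - 3.43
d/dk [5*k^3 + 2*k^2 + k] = 15*k^2 + 4*k + 1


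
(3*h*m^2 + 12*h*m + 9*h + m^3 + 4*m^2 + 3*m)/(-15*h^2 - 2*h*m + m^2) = (-m^2 - 4*m - 3)/(5*h - m)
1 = 1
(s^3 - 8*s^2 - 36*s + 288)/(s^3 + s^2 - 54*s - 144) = (s - 6)/(s + 3)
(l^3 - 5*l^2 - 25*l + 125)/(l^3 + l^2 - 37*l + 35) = (l^2 - 25)/(l^2 + 6*l - 7)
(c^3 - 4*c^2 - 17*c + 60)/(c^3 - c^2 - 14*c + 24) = (c - 5)/(c - 2)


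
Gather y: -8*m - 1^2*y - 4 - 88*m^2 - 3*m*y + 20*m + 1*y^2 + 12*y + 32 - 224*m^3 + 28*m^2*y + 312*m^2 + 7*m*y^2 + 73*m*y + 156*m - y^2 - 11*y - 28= -224*m^3 + 224*m^2 + 7*m*y^2 + 168*m + y*(28*m^2 + 70*m)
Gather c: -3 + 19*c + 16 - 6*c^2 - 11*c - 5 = -6*c^2 + 8*c + 8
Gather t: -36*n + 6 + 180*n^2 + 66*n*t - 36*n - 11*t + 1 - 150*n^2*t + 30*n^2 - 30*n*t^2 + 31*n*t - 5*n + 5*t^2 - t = 210*n^2 - 77*n + t^2*(5 - 30*n) + t*(-150*n^2 + 97*n - 12) + 7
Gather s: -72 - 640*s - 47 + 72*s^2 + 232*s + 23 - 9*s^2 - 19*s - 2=63*s^2 - 427*s - 98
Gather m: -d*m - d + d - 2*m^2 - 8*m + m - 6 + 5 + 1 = -2*m^2 + m*(-d - 7)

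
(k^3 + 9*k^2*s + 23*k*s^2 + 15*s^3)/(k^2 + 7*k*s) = (k^3 + 9*k^2*s + 23*k*s^2 + 15*s^3)/(k*(k + 7*s))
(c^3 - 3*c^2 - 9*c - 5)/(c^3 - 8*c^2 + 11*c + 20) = (c + 1)/(c - 4)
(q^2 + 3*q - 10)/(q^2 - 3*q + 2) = (q + 5)/(q - 1)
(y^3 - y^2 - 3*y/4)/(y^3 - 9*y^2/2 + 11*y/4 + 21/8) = 2*y/(2*y - 7)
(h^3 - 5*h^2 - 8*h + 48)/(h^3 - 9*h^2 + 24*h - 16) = (h + 3)/(h - 1)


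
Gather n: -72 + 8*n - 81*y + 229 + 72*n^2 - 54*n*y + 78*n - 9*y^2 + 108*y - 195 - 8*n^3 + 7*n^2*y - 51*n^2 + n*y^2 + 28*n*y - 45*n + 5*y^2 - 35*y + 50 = -8*n^3 + n^2*(7*y + 21) + n*(y^2 - 26*y + 41) - 4*y^2 - 8*y + 12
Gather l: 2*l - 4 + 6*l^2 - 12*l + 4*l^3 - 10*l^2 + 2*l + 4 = 4*l^3 - 4*l^2 - 8*l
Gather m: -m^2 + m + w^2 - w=-m^2 + m + w^2 - w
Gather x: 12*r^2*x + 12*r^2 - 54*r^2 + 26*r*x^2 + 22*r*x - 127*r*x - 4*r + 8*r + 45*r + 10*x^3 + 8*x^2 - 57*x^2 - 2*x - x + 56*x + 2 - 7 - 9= -42*r^2 + 49*r + 10*x^3 + x^2*(26*r - 49) + x*(12*r^2 - 105*r + 53) - 14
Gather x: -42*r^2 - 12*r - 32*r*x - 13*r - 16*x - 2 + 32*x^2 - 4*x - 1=-42*r^2 - 25*r + 32*x^2 + x*(-32*r - 20) - 3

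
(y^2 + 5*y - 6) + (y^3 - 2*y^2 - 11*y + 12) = y^3 - y^2 - 6*y + 6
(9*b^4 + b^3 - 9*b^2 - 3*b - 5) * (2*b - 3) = 18*b^5 - 25*b^4 - 21*b^3 + 21*b^2 - b + 15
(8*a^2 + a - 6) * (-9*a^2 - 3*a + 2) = -72*a^4 - 33*a^3 + 67*a^2 + 20*a - 12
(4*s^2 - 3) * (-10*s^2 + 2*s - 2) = -40*s^4 + 8*s^3 + 22*s^2 - 6*s + 6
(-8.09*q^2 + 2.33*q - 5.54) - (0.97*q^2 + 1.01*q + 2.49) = -9.06*q^2 + 1.32*q - 8.03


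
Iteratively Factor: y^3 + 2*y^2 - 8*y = (y + 4)*(y^2 - 2*y) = y*(y + 4)*(y - 2)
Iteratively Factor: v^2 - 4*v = (v - 4)*(v)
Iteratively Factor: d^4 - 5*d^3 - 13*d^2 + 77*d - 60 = (d + 4)*(d^3 - 9*d^2 + 23*d - 15) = (d - 5)*(d + 4)*(d^2 - 4*d + 3) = (d - 5)*(d - 1)*(d + 4)*(d - 3)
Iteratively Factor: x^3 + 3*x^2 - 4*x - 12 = (x + 3)*(x^2 - 4) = (x - 2)*(x + 3)*(x + 2)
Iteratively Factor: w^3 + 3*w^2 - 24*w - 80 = (w - 5)*(w^2 + 8*w + 16) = (w - 5)*(w + 4)*(w + 4)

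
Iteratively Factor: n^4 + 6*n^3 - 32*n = (n - 2)*(n^3 + 8*n^2 + 16*n) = n*(n - 2)*(n^2 + 8*n + 16) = n*(n - 2)*(n + 4)*(n + 4)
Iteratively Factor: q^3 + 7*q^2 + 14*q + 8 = (q + 4)*(q^2 + 3*q + 2) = (q + 2)*(q + 4)*(q + 1)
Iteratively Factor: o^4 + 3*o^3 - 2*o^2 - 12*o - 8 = (o + 2)*(o^3 + o^2 - 4*o - 4) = (o - 2)*(o + 2)*(o^2 + 3*o + 2) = (o - 2)*(o + 1)*(o + 2)*(o + 2)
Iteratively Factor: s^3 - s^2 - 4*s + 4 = (s - 1)*(s^2 - 4) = (s - 1)*(s + 2)*(s - 2)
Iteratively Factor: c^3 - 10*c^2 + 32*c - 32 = (c - 2)*(c^2 - 8*c + 16) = (c - 4)*(c - 2)*(c - 4)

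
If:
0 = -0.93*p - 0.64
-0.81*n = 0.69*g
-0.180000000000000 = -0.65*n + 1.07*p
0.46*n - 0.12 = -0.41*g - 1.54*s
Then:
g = 1.00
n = -0.86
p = -0.69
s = 0.07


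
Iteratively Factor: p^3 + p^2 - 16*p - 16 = (p - 4)*(p^2 + 5*p + 4) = (p - 4)*(p + 1)*(p + 4)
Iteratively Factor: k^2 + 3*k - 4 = (k + 4)*(k - 1)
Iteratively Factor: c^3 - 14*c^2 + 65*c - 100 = (c - 5)*(c^2 - 9*c + 20) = (c - 5)^2*(c - 4)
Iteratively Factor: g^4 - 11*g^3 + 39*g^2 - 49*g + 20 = (g - 5)*(g^3 - 6*g^2 + 9*g - 4) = (g - 5)*(g - 1)*(g^2 - 5*g + 4) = (g - 5)*(g - 4)*(g - 1)*(g - 1)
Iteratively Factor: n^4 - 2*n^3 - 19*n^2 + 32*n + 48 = (n + 1)*(n^3 - 3*n^2 - 16*n + 48) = (n - 4)*(n + 1)*(n^2 + n - 12) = (n - 4)*(n + 1)*(n + 4)*(n - 3)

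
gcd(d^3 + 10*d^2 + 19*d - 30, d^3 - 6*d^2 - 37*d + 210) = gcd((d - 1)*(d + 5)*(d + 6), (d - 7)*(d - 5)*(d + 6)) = d + 6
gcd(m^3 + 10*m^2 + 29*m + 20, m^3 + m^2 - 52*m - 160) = m^2 + 9*m + 20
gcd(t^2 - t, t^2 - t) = t^2 - t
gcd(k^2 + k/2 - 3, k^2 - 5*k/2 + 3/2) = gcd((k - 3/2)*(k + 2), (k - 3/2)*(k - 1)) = k - 3/2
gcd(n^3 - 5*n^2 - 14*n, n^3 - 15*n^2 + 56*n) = n^2 - 7*n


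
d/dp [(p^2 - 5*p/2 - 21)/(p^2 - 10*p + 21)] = 3*(-5*p^2 + 56*p - 175)/(2*(p^4 - 20*p^3 + 142*p^2 - 420*p + 441))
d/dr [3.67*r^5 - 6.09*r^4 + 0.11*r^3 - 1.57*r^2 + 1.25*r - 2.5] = 18.35*r^4 - 24.36*r^3 + 0.33*r^2 - 3.14*r + 1.25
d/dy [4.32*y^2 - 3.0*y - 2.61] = 8.64*y - 3.0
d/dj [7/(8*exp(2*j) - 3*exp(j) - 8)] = (21 - 112*exp(j))*exp(j)/(-8*exp(2*j) + 3*exp(j) + 8)^2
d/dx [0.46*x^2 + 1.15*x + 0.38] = 0.92*x + 1.15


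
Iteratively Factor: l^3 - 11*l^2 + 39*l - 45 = (l - 5)*(l^2 - 6*l + 9) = (l - 5)*(l - 3)*(l - 3)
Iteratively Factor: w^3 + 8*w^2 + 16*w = (w + 4)*(w^2 + 4*w) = (w + 4)^2*(w)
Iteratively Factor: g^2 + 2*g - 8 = (g - 2)*(g + 4)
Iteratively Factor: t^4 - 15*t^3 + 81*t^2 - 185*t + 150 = (t - 5)*(t^3 - 10*t^2 + 31*t - 30) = (t - 5)*(t - 2)*(t^2 - 8*t + 15) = (t - 5)^2*(t - 2)*(t - 3)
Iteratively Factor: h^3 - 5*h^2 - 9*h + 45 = (h - 3)*(h^2 - 2*h - 15) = (h - 5)*(h - 3)*(h + 3)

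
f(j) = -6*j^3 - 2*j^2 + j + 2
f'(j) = -18*j^2 - 4*j + 1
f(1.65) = -28.75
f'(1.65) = -54.60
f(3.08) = -189.20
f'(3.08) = -182.08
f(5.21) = -895.60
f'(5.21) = -508.43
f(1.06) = -6.33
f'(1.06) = -23.46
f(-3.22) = 178.36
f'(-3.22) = -172.75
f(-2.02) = 41.27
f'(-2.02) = -64.37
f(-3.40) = 211.30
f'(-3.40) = -193.48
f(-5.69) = 1036.88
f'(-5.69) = -559.01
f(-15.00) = 19787.00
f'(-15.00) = -3989.00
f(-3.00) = 143.00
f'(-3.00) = -149.00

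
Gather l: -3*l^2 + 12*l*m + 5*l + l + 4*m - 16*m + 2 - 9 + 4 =-3*l^2 + l*(12*m + 6) - 12*m - 3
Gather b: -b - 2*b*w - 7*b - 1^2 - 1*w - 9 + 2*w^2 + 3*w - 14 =b*(-2*w - 8) + 2*w^2 + 2*w - 24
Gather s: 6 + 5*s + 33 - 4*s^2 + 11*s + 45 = -4*s^2 + 16*s + 84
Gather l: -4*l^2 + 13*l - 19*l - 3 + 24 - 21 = -4*l^2 - 6*l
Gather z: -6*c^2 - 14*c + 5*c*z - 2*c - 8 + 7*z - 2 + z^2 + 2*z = -6*c^2 - 16*c + z^2 + z*(5*c + 9) - 10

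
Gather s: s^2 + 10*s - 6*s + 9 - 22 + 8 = s^2 + 4*s - 5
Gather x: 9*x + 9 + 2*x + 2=11*x + 11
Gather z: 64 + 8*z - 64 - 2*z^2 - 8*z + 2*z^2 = 0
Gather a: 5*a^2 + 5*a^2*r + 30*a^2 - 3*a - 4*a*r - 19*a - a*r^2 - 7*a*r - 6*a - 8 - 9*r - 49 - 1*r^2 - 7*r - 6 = a^2*(5*r + 35) + a*(-r^2 - 11*r - 28) - r^2 - 16*r - 63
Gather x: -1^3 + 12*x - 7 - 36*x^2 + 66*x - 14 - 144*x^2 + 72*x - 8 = -180*x^2 + 150*x - 30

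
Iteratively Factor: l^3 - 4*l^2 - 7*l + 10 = (l - 5)*(l^2 + l - 2) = (l - 5)*(l - 1)*(l + 2)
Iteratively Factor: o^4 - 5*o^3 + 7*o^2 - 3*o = (o - 3)*(o^3 - 2*o^2 + o) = (o - 3)*(o - 1)*(o^2 - o) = (o - 3)*(o - 1)^2*(o)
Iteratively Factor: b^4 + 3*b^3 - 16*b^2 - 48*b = (b)*(b^3 + 3*b^2 - 16*b - 48) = b*(b - 4)*(b^2 + 7*b + 12) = b*(b - 4)*(b + 4)*(b + 3)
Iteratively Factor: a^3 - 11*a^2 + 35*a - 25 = (a - 5)*(a^2 - 6*a + 5) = (a - 5)^2*(a - 1)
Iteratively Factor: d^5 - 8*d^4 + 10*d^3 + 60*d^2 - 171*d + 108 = (d - 3)*(d^4 - 5*d^3 - 5*d^2 + 45*d - 36) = (d - 3)^2*(d^3 - 2*d^2 - 11*d + 12) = (d - 4)*(d - 3)^2*(d^2 + 2*d - 3) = (d - 4)*(d - 3)^2*(d + 3)*(d - 1)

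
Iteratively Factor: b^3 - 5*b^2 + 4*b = (b)*(b^2 - 5*b + 4) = b*(b - 1)*(b - 4)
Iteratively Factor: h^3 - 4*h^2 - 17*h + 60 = (h - 3)*(h^2 - h - 20) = (h - 3)*(h + 4)*(h - 5)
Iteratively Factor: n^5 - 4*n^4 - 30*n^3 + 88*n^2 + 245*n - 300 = (n - 1)*(n^4 - 3*n^3 - 33*n^2 + 55*n + 300) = (n - 1)*(n + 3)*(n^3 - 6*n^2 - 15*n + 100) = (n - 5)*(n - 1)*(n + 3)*(n^2 - n - 20) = (n - 5)*(n - 1)*(n + 3)*(n + 4)*(n - 5)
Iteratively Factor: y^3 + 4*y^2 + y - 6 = (y + 3)*(y^2 + y - 2) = (y + 2)*(y + 3)*(y - 1)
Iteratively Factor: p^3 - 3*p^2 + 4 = (p - 2)*(p^2 - p - 2) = (p - 2)*(p + 1)*(p - 2)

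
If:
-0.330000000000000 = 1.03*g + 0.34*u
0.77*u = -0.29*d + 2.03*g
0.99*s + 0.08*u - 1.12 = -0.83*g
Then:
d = -4.96585202544359*u - 2.24271844660194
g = -0.330097087378641*u - 0.320388349514563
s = 0.195939982347749*u + 1.39992154555261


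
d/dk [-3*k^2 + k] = 1 - 6*k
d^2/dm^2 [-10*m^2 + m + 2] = -20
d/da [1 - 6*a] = -6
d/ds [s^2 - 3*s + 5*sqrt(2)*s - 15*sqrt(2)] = 2*s - 3 + 5*sqrt(2)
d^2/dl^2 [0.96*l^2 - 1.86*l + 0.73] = 1.92000000000000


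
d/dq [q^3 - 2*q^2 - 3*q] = 3*q^2 - 4*q - 3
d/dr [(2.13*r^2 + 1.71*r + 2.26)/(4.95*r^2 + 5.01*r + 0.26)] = (2.2068*r^2 - 21.2664*r - 10.878)/(24.5025*r^4 + 49.599*r^3 + 27.6741*r^2 + 2.6052*r + 0.0676)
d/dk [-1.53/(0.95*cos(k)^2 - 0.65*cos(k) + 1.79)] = (0.9945 - 2.907*cos(k))*sin(k)/(0.95*cos(k)^2 - 0.65*cos(k) + 1.79)^2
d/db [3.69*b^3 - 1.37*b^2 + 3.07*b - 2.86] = 11.07*b^2 - 2.74*b + 3.07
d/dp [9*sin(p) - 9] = 9*cos(p)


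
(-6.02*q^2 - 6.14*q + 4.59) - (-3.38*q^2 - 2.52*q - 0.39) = -2.64*q^2 - 3.62*q + 4.98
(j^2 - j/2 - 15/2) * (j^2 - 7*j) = j^4 - 15*j^3/2 - 4*j^2 + 105*j/2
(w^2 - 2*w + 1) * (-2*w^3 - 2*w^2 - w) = -2*w^5 + 2*w^4 + w^3 - w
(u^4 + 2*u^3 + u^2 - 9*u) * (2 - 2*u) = -2*u^5 - 2*u^4 + 2*u^3 + 20*u^2 - 18*u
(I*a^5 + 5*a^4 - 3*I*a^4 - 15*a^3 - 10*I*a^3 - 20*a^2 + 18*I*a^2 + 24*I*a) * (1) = I*a^5 + 5*a^4 - 3*I*a^4 - 15*a^3 - 10*I*a^3 - 20*a^2 + 18*I*a^2 + 24*I*a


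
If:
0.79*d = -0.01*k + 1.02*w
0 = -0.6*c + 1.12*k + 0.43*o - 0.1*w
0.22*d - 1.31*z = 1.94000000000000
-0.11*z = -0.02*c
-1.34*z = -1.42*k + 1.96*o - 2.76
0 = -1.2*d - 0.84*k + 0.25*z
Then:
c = -6.30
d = 2.00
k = -3.19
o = -0.12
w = 1.52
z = -1.15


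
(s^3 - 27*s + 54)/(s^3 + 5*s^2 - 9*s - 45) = (s^2 + 3*s - 18)/(s^2 + 8*s + 15)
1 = 1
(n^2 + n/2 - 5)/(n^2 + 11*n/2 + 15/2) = (n - 2)/(n + 3)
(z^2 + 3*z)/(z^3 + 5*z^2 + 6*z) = 1/(z + 2)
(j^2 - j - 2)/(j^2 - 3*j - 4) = (j - 2)/(j - 4)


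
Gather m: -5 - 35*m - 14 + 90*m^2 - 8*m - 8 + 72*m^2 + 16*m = 162*m^2 - 27*m - 27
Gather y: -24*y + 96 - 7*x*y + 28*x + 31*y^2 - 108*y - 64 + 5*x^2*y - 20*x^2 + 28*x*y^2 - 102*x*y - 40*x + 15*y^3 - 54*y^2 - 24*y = -20*x^2 - 12*x + 15*y^3 + y^2*(28*x - 23) + y*(5*x^2 - 109*x - 156) + 32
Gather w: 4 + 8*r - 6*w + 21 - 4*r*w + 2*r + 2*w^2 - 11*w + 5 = 10*r + 2*w^2 + w*(-4*r - 17) + 30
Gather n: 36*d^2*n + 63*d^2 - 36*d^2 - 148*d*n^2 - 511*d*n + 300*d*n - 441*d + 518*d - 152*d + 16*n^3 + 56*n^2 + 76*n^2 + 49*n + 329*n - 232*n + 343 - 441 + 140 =27*d^2 - 75*d + 16*n^3 + n^2*(132 - 148*d) + n*(36*d^2 - 211*d + 146) + 42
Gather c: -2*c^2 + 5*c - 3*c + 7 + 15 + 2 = -2*c^2 + 2*c + 24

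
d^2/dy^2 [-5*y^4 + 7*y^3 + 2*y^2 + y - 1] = -60*y^2 + 42*y + 4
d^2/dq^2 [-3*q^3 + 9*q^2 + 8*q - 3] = 18 - 18*q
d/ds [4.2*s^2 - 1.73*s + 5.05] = 8.4*s - 1.73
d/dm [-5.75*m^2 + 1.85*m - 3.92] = 1.85 - 11.5*m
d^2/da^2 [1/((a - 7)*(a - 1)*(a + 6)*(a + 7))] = 2*(10*a^6 + 75*a^5 - 345*a^4 - 2690*a^3 + 3636*a^2 + 36015*a + 76195)/(a^12 + 15*a^11 - 90*a^10 - 2260*a^9 - 1518*a^8 + 116670*a^7 + 342980*a^6 - 2240280*a^5 - 9137667*a^4 + 10360315*a^3 + 38680110*a^2 - 63530460*a + 25412184)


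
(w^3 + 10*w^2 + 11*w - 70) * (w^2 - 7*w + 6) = w^5 + 3*w^4 - 53*w^3 - 87*w^2 + 556*w - 420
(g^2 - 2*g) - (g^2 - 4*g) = 2*g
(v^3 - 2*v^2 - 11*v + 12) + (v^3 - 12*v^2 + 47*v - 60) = 2*v^3 - 14*v^2 + 36*v - 48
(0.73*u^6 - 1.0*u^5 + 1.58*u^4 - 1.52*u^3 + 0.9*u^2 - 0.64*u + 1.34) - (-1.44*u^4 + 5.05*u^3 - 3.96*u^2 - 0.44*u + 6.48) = 0.73*u^6 - 1.0*u^5 + 3.02*u^4 - 6.57*u^3 + 4.86*u^2 - 0.2*u - 5.14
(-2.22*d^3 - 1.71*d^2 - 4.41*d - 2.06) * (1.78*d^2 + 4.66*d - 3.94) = -3.9516*d^5 - 13.389*d^4 - 7.0716*d^3 - 17.48*d^2 + 7.7758*d + 8.1164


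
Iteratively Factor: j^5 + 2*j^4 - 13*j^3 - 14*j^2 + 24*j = (j - 3)*(j^4 + 5*j^3 + 2*j^2 - 8*j) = (j - 3)*(j + 2)*(j^3 + 3*j^2 - 4*j) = j*(j - 3)*(j + 2)*(j^2 + 3*j - 4) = j*(j - 3)*(j - 1)*(j + 2)*(j + 4)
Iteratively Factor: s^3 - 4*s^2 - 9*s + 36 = (s - 3)*(s^2 - s - 12) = (s - 4)*(s - 3)*(s + 3)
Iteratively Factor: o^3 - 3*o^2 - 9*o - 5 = (o + 1)*(o^2 - 4*o - 5) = (o - 5)*(o + 1)*(o + 1)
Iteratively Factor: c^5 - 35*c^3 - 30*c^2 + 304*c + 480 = (c - 5)*(c^4 + 5*c^3 - 10*c^2 - 80*c - 96) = (c - 5)*(c + 3)*(c^3 + 2*c^2 - 16*c - 32) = (c - 5)*(c + 2)*(c + 3)*(c^2 - 16) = (c - 5)*(c + 2)*(c + 3)*(c + 4)*(c - 4)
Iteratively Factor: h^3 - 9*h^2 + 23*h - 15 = (h - 1)*(h^2 - 8*h + 15) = (h - 3)*(h - 1)*(h - 5)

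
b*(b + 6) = b^2 + 6*b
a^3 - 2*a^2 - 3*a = a*(a - 3)*(a + 1)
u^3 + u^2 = u^2*(u + 1)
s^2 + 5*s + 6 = (s + 2)*(s + 3)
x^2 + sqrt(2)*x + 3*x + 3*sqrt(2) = (x + 3)*(x + sqrt(2))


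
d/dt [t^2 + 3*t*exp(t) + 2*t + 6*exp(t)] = 3*t*exp(t) + 2*t + 9*exp(t) + 2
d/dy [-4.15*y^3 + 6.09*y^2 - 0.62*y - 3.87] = -12.45*y^2 + 12.18*y - 0.62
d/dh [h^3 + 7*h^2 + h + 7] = 3*h^2 + 14*h + 1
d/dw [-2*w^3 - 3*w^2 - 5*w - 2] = -6*w^2 - 6*w - 5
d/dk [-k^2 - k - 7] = -2*k - 1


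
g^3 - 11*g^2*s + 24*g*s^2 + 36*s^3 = (g - 6*s)^2*(g + s)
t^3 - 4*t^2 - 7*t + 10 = (t - 5)*(t - 1)*(t + 2)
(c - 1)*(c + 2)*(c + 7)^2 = c^4 + 15*c^3 + 61*c^2 + 21*c - 98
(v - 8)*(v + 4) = v^2 - 4*v - 32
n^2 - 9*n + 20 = (n - 5)*(n - 4)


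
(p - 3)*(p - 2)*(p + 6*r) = p^3 + 6*p^2*r - 5*p^2 - 30*p*r + 6*p + 36*r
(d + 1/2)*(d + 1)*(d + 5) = d^3 + 13*d^2/2 + 8*d + 5/2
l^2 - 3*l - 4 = (l - 4)*(l + 1)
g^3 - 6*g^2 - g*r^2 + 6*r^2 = (g - 6)*(g - r)*(g + r)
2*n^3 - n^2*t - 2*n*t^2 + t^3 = (-2*n + t)*(-n + t)*(n + t)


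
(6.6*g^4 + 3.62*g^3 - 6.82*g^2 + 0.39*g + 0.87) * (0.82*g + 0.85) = 5.412*g^5 + 8.5784*g^4 - 2.5154*g^3 - 5.4772*g^2 + 1.0449*g + 0.7395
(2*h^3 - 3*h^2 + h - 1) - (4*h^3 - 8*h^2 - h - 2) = -2*h^3 + 5*h^2 + 2*h + 1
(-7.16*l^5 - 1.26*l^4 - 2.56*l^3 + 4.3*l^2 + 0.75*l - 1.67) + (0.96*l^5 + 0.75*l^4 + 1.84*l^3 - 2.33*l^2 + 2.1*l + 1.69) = -6.2*l^5 - 0.51*l^4 - 0.72*l^3 + 1.97*l^2 + 2.85*l + 0.02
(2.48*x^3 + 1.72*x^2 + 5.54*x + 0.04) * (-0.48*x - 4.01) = -1.1904*x^4 - 10.7704*x^3 - 9.5564*x^2 - 22.2346*x - 0.1604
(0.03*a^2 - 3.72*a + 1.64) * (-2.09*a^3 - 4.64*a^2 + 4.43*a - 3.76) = -0.0627*a^5 + 7.6356*a^4 + 13.9661*a^3 - 24.202*a^2 + 21.2524*a - 6.1664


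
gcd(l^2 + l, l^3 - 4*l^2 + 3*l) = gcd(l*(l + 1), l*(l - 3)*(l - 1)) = l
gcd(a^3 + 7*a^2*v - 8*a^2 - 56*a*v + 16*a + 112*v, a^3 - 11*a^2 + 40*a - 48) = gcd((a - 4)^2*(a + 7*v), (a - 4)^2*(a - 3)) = a^2 - 8*a + 16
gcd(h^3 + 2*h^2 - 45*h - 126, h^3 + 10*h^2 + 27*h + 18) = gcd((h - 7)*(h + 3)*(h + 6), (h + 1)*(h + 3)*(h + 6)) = h^2 + 9*h + 18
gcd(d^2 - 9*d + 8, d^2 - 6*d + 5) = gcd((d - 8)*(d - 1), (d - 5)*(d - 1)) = d - 1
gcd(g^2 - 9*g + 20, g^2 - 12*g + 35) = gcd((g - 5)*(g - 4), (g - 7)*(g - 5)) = g - 5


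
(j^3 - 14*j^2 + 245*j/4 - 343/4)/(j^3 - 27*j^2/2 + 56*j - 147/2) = (j - 7/2)/(j - 3)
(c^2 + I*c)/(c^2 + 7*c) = (c + I)/(c + 7)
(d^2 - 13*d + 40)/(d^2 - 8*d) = (d - 5)/d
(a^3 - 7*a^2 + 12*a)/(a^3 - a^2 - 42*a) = (-a^2 + 7*a - 12)/(-a^2 + a + 42)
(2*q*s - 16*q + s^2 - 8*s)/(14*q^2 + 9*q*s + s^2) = (s - 8)/(7*q + s)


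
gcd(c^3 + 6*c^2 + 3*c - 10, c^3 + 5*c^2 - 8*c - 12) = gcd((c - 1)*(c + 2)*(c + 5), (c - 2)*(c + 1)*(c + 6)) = 1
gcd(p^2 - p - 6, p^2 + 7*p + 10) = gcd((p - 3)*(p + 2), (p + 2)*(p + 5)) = p + 2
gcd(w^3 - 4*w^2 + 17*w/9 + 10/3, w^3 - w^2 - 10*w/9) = w^2 - w - 10/9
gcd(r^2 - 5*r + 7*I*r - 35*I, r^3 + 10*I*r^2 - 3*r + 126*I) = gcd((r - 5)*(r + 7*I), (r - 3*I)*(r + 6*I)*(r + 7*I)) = r + 7*I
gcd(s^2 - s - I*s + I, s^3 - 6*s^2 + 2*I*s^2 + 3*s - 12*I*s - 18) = s - I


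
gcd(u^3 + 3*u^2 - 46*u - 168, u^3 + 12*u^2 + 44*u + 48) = u^2 + 10*u + 24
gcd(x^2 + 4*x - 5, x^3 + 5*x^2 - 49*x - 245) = x + 5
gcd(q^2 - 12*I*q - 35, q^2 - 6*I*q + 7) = q - 7*I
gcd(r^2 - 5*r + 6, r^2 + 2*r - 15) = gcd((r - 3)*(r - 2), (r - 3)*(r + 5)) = r - 3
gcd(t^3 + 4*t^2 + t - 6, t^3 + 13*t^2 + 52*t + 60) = t + 2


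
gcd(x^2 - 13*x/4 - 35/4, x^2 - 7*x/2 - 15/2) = x - 5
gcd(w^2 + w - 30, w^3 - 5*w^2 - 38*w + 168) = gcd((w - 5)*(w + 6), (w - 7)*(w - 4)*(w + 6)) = w + 6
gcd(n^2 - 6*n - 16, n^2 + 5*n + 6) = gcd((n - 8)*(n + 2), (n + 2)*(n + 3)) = n + 2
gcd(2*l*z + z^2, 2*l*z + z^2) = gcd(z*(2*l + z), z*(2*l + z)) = 2*l*z + z^2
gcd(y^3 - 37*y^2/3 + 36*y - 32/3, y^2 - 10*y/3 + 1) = y - 1/3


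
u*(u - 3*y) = u^2 - 3*u*y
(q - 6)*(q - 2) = q^2 - 8*q + 12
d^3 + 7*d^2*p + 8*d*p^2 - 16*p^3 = (d - p)*(d + 4*p)^2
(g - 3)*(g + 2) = g^2 - g - 6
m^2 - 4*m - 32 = (m - 8)*(m + 4)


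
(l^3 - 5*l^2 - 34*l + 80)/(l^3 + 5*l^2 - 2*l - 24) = (l^2 - 3*l - 40)/(l^2 + 7*l + 12)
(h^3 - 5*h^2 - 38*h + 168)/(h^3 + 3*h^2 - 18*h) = (h^2 - 11*h + 28)/(h*(h - 3))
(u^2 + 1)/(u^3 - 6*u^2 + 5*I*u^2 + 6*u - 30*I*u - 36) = (u + I)/(u^2 + 6*u*(-1 + I) - 36*I)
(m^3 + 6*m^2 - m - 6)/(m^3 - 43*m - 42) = (m - 1)/(m - 7)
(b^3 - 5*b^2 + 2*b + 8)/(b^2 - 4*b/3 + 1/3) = 3*(b^3 - 5*b^2 + 2*b + 8)/(3*b^2 - 4*b + 1)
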